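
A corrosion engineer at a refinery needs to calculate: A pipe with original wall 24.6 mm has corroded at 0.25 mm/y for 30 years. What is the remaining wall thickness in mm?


Remaining wall = original − CR × time
t = 24.6 − 0.25*30 = 24.6 − 7.5 = 17.1 mm

17.1 mm


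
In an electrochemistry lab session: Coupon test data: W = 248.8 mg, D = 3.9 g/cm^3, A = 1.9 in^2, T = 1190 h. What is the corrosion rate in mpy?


Apply the mpy weight-loss relation: CR = 534 * W / (D * A * T)
Numerator: 534 * 248.8 = 132859.2
Denominator: 3.9 * 1.9 * 1190 = 8817.9
CR = 132859.2 / 8817.9 = 15.067 mpy

15.067 mpy


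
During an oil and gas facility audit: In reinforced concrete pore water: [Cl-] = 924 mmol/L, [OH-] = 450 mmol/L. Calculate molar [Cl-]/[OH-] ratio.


Threshold parameter = [Cl-] / [OH-] (molar basis; both in mmol/L, so units cancel)
Ratio = 924 / 450 = 2.05

2.05


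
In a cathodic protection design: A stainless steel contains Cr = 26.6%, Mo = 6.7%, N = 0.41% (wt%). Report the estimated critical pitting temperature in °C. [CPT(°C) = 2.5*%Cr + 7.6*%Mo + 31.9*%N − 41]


Apply the ASTM G48 empirical CPT estimate: CPT(°C) = 2.5*%Cr + 7.6*%Mo + 31.9*%N − 41
2.5*26.6 = 66.5; 7.6*6.7 = 50.92; 31.9*0.41 = 13.079
CPT = 66.5 + 50.92 + 13.079 − 41 = 89.499 °C
Rounded to 0.1 °C: CPT ≈ 89.5 °C

89.5 °C


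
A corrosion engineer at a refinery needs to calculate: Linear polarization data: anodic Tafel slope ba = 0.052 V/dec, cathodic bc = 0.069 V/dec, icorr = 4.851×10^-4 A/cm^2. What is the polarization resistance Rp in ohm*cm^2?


Apply the Stern-Geary equation: Rp = ba*bc / (2.303*icorr*(ba+bc))
ba*bc = 0.052*0.069 = 0.003588
ba+bc = 0.121; 2.303*icorr*(ba+bc) = 2.303*4.851×10^-4*0.121 = 1.3517942×10^-4
Rp = 0.003588 / 1.3517942×10^-4 = 26.5 ohm*cm^2

26.5 ohm*cm^2


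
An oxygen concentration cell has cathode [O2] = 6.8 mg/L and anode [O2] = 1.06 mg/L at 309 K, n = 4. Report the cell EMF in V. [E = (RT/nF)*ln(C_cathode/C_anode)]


Apply the Nernst concentration-cell relation: E = (RT/nF)*ln(C_cathode/C_anode)
RT/nF = 8.314*309/(4*96485) = 0.00665654 V
ln(6.8/1.06) = 1.85865
E = 0.00665654 * 1.85865 = 0.01237 V

0.01237 V


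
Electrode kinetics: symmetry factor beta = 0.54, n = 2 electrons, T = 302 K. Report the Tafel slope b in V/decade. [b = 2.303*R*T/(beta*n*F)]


Apply the Tafel slope relation: b = 2.303*R*T/(beta*n*F)
Numerator: 2.303 * 8.314 * 302 = 5782.44
Denominator: 0.54 * 2 * 96485 = 104203.8
b = 5782.44 / 104203.8 = 0.0555 V/decade

0.0555 V/decade


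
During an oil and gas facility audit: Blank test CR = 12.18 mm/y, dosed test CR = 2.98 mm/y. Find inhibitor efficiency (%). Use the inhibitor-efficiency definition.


Apply the inhibitor-efficiency definition: IE = (CR_blank − CR_inh)/CR_blank × 100
IE = (12.18 − 2.98) / 12.18 × 100
IE = 9.2 / 12.18 × 100 = 75.5 %

75.5 %


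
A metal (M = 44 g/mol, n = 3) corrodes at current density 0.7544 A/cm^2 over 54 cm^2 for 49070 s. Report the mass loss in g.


Apply Faraday's law: m = i*A*t*M / (n*F)
Total charge passed Q = i*A*t = 0.7544*54*49070 = 1998994.032 C
m = Q*M/(n*F) = 1998994.032*44/(3*96485) = 303.86671 g

303.86671 g


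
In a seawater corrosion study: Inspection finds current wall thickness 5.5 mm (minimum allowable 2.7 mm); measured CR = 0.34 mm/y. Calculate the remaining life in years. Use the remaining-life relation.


Apply the remaining-life relation: RL = (t_current − t_min) / CR
RL = (5.5 − 2.7) / 0.34 = 2.8 / 0.34 = 8.2 years

8.2 years


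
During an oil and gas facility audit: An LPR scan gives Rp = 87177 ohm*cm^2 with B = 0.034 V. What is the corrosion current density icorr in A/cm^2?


Apply the Stern-Geary relation: icorr = B / Rp
icorr = 0.034 / 87177 = 3.9×10^-7 A/cm^2

3.9×10^-7 A/cm^2


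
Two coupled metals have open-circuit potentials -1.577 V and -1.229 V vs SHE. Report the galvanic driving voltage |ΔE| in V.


Driving voltage is the absolute potential difference.
|ΔE| = |-1.577 − (-1.229)| = 0.348 V

0.348 V


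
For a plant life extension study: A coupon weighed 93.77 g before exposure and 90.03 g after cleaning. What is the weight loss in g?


Weight loss = initial − final
WL = 93.77 − 90.03 = 3.74 g

3.74 g


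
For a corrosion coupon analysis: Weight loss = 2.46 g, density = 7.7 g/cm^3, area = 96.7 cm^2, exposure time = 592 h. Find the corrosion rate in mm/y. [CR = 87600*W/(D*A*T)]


Apply the mm/y weight-loss relation: CR = 87600 * W / (D * A * T)
Numerator: 87600 * 2.46 = 215496.0
Denominator: 7.7 * 96.7 * 592 = 440797.28
CR = 215496.0 / 440797.28 = 0.488878 mm/y

0.488878 mm/y


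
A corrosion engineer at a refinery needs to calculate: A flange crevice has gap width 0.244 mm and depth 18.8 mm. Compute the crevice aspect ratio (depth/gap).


Aspect ratio = depth / gap
Ratio = 18.8 / 0.244 = 77.0

77.0


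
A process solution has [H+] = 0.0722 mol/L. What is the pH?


pH = −log10[H+]
pH = −log10(0.0722) = 1.14

1.14


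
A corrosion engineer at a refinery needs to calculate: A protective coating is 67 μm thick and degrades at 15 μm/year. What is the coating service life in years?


Service life = thickness / degradation rate
Life = 67 / 15 = 4.5 years

4.5 years


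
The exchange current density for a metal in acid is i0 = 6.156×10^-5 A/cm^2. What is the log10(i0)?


i0 = 6.156×10^-5 A/cm^2
log10(i0) = -4.211

-4.211


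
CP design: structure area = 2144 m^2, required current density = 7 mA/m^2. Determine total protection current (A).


I = area * current density, then convert mA → A (÷1000)
I = 2144 * 7 / 1000 = 15.01 A

15.01 A


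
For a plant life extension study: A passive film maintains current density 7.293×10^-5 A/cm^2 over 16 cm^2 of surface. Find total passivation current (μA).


I = i_pass * A, then convert A → μA (×10^6)
I = 7.293×10^-5 * 16 * 10^6 = 1166.88 μA

1166.88 μA


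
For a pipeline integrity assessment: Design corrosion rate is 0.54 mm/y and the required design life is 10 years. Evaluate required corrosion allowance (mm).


Corrosion allowance = CR × design life
CA = 0.54 * 10 = 5.4 mm

5.4 mm


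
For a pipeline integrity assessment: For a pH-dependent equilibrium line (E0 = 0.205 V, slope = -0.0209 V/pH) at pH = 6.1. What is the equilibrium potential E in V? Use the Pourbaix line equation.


Apply the Pourbaix line equation: E = E0 + slope*pH
E = 0.205 + (-0.0209)*6.1 = 0.205 + (-0.12749) = 0.07751 V
Rounded to 3 decimal places: E = 0.078 V

0.078 V


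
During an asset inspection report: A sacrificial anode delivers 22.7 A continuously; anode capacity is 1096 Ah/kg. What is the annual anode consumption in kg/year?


Annual consumption = current * hours per year / capacity
Rate = 22.7 * 8760 / 1096 = 181.4 kg/year

181.4 kg/year


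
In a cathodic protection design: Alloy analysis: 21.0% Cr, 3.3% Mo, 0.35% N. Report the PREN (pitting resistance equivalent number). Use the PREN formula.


Apply the PREN formula: PREN = Cr + 3.3*Mo + 16*N
PREN = 21.0 + 3.3*3.3 + 16*0.35
PREN = 21.0 + 10.89 + 5.6 = 37.49

37.49


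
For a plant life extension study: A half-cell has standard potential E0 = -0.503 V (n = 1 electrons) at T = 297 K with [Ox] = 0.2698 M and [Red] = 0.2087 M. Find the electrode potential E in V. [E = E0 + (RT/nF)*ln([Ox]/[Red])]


Apply the Nernst equation: E = E0 + (RT/nF)*ln([Ox]/[Red])
Step 1: RT/nF = 8.314*297/(1*96485) = 0.02559214 V
Step 2: [Ox]/[Red] = 0.2698/0.2087 = 1.292765
Step 3: ln(1.292765) = 0.256783
Step 4: correction = 0.02559214 * 0.256783 = 0.007 V
E = -0.503 + 0.007 = -0.496 V

-0.496 V


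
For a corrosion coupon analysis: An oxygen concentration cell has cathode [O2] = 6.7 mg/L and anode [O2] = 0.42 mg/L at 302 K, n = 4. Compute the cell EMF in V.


Apply the Nernst concentration-cell relation: E = (RT/nF)*ln(C_cathode/C_anode)
RT/nF = 8.314*302/(4*96485) = 0.00650575 V
ln(6.7/0.42) = 2.76961
E = 0.00650575 * 2.76961 = 0.01802 V

0.01802 V


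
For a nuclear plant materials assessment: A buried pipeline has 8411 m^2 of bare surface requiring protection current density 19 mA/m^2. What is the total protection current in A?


I = area * current density, then convert mA → A (÷1000)
I = 8411 * 19 / 1000 = 159.81 A

159.81 A


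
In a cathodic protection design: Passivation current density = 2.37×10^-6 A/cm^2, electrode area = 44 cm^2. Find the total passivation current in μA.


I = i_pass * A, then convert A → μA (×10^6)
I = 2.37×10^-6 * 44 * 10^6 = 104.28 μA

104.28 μA


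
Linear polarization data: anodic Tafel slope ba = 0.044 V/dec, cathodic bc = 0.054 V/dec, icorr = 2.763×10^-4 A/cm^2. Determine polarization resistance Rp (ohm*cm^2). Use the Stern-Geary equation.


Apply the Stern-Geary equation: Rp = ba*bc / (2.303*icorr*(ba+bc))
ba*bc = 0.044*0.054 = 0.002376
ba+bc = 0.098; 2.303*icorr*(ba+bc) = 2.303*2.763×10^-4*0.098 = 6.2359252×10^-5
Rp = 0.002376 / 6.2359252×10^-5 = 38.1 ohm*cm^2

38.1 ohm*cm^2


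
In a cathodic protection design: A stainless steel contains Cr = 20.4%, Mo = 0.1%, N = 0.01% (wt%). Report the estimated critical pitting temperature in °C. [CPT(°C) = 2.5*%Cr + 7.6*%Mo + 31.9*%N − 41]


Apply the ASTM G48 empirical CPT estimate: CPT(°C) = 2.5*%Cr + 7.6*%Mo + 31.9*%N − 41
2.5*20.4 = 51; 7.6*0.1 = 0.76; 31.9*0.01 = 0.319
CPT = 51 + 0.76 + 0.319 − 41 = 11.079 °C
Rounded to 0.1 °C: CPT ≈ 11.1 °C

11.1 °C


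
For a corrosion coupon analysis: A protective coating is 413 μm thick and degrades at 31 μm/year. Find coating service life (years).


Service life = thickness / degradation rate
Life = 413 / 31 = 13.3 years

13.3 years


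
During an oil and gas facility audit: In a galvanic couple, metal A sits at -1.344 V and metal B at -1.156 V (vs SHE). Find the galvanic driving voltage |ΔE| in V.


Driving voltage is the absolute potential difference.
|ΔE| = |-1.344 − (-1.156)| = 0.188 V

0.188 V


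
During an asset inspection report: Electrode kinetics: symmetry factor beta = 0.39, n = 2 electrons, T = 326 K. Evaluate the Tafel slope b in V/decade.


Apply the Tafel slope relation: b = 2.303*R*T/(beta*n*F)
Numerator: 2.303 * 8.314 * 326 = 6241.97
Denominator: 0.39 * 2 * 96485 = 75258.3
b = 6241.97 / 75258.3 = 0.083 V/decade

0.083 V/decade


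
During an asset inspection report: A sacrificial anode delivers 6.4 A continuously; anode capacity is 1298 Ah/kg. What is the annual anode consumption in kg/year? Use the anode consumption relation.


Annual consumption = current * hours per year / capacity
Rate = 6.4 * 8760 / 1298 = 43.2 kg/year

43.2 kg/year


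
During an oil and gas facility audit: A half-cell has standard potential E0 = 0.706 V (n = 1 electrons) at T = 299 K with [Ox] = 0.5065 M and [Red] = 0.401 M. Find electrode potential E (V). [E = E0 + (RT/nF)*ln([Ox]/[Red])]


Apply the Nernst equation: E = E0 + (RT/nF)*ln([Ox]/[Red])
Step 1: RT/nF = 8.314*299/(1*96485) = 0.02576448 V
Step 2: [Ox]/[Red] = 0.5065/0.401 = 1.263092
Step 3: ln(1.263092) = 0.233563
Step 4: correction = 0.02576448 * 0.233563 = 0.006 V
E = 0.706 + 0.006 = 0.712 V

0.712 V


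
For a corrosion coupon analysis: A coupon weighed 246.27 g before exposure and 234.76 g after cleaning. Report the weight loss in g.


Weight loss = initial − final
WL = 246.27 − 234.76 = 11.51 g

11.51 g


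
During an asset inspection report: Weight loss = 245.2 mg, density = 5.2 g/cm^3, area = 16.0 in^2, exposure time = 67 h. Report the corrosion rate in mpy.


Apply the mpy weight-loss relation: CR = 534 * W / (D * A * T)
Numerator: 534 * 245.2 = 130936.8
Denominator: 5.2 * 16.0 * 67 = 5574.4
CR = 130936.8 / 5574.4 = 23.48895 mpy

23.48895 mpy


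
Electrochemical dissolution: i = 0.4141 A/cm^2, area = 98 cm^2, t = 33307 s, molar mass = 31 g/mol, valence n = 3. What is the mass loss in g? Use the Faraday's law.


Apply Faraday's law: m = i*A*t*M / (n*F)
Total charge passed Q = i*A*t = 0.4141*98*33307 = 1351658.0126 C
m = Q*M/(n*F) = 1351658.0126*31/(3*96485) = 144.76 g

144.76 g


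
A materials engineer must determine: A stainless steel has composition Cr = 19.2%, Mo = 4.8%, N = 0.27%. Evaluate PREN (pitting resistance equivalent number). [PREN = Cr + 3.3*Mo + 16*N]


Apply the PREN formula: PREN = Cr + 3.3*Mo + 16*N
PREN = 19.2 + 3.3*4.8 + 16*0.27
PREN = 19.2 + 15.84 + 4.32 = 39.36

39.36


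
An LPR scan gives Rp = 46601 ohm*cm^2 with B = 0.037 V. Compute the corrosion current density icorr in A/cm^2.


Apply the Stern-Geary relation: icorr = B / Rp
icorr = 0.037 / 46601 = 7.94×10^-7 A/cm^2

7.94×10^-7 A/cm^2


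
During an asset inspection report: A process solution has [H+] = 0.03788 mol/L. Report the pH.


pH = −log10[H+]
pH = −log10(0.03788) = 1.42

1.42


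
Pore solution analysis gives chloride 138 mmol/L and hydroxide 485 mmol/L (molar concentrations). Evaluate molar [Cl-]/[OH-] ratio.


Threshold parameter = [Cl-] / [OH-] (molar basis; both in mmol/L, so units cancel)
Ratio = 138 / 485 = 0.28

0.28


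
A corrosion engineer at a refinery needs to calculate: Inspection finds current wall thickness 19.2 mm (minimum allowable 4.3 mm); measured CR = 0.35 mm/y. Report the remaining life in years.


Apply the remaining-life relation: RL = (t_current − t_min) / CR
RL = (19.2 − 4.3) / 0.35 = 14.9 / 0.35 = 42.6 years

42.6 years


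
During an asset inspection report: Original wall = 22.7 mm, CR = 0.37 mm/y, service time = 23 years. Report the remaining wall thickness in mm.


Remaining wall = original − CR × time
t = 22.7 − 0.37*23 = 22.7 − 8.51 = 14.19 mm

14.19 mm


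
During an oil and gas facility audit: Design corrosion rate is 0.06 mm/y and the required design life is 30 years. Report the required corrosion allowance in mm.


Corrosion allowance = CR × design life
CA = 0.06 * 30 = 1.8 mm

1.8 mm


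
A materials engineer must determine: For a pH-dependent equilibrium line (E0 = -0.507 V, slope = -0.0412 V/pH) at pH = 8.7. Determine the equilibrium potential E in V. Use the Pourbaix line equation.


Apply the Pourbaix line equation: E = E0 + slope*pH
E = -0.507 + (-0.0412)*8.7 = -0.507 + (-0.35844) = -0.86544 V
Rounded to 4 decimal places: E = -0.8654 V

-0.8654 V


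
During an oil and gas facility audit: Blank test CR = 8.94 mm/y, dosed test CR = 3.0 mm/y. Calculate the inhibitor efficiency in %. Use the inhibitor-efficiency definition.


Apply the inhibitor-efficiency definition: IE = (CR_blank − CR_inh)/CR_blank × 100
IE = (8.94 − 3.0) / 8.94 × 100
IE = 5.94 / 8.94 × 100 = 66.4 %

66.4 %


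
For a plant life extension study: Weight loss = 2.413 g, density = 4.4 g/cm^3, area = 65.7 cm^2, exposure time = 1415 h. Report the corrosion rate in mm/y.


Apply the mm/y weight-loss relation: CR = 87600 * W / (D * A * T)
Numerator: 87600 * 2.413 = 211378.8
Denominator: 4.4 * 65.7 * 1415 = 409048.2
CR = 211378.8 / 409048.2 = 0.516758 mm/y

0.516758 mm/y


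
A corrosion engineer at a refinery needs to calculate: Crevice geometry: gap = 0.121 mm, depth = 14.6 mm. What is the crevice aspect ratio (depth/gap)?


Aspect ratio = depth / gap
Ratio = 14.6 / 0.121 = 120.7

120.7


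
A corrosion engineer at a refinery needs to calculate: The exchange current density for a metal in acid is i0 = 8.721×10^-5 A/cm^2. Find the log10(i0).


i0 = 8.721×10^-5 A/cm^2
log10(i0) = -4.059

-4.059


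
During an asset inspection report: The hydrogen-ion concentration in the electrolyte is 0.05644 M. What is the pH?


pH = −log10[H+]
pH = −log10(0.05644) = 1.25

1.25


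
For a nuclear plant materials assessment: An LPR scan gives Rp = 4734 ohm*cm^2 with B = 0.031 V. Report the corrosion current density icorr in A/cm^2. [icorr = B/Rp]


Apply the Stern-Geary relation: icorr = B / Rp
icorr = 0.031 / 4734 = 6.548×10^-6 A/cm^2

6.548×10^-6 A/cm^2


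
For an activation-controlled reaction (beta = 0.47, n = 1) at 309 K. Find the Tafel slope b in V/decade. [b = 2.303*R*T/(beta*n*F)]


Apply the Tafel slope relation: b = 2.303*R*T/(beta*n*F)
Numerator: 2.303 * 8.314 * 309 = 5916.47
Denominator: 0.47 * 1 * 96485 = 45347.95
b = 5916.47 / 45347.95 = 0.13 V/decade

0.13 V/decade


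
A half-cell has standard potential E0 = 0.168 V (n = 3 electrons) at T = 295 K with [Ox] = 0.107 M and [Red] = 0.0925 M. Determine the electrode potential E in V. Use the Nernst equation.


Apply the Nernst equation: E = E0 + (RT/nF)*ln([Ox]/[Red])
Step 1: RT/nF = 8.314*295/(3*96485) = 0.00847327 V
Step 2: [Ox]/[Red] = 0.107/0.0925 = 1.156757
Step 3: ln(1.156757) = 0.14562
Step 4: correction = 0.00847327 * 0.14562 = 0.0012 V
E = 0.168 + 0.0012 = 0.1692 V

0.1692 V


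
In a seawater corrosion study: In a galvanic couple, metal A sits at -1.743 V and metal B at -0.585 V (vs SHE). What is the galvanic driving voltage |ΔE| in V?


Driving voltage is the absolute potential difference.
|ΔE| = |-1.743 − (-0.585)| = 1.158 V

1.158 V


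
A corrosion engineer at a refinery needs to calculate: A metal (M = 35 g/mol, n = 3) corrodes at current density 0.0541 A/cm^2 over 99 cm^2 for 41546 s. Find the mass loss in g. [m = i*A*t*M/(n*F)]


Apply Faraday's law: m = i*A*t*M / (n*F)
Total charge passed Q = i*A*t = 0.0541*99*41546 = 222516.2214 C
m = Q*M/(n*F) = 222516.2214*35/(3*96485) = 26.906 g

26.906 g


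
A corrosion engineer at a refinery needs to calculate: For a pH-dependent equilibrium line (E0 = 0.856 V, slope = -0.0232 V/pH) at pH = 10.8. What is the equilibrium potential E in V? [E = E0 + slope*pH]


Apply the Pourbaix line equation: E = E0 + slope*pH
E = 0.856 + (-0.0232)*10.8 = 0.856 + (-0.25056) = 0.60544 V
Rounded to 4 decimal places: E = 0.6054 V

0.6054 V


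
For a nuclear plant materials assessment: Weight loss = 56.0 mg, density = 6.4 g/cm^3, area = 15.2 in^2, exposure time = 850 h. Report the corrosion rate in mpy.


Apply the mpy weight-loss relation: CR = 534 * W / (D * A * T)
Numerator: 534 * 56.0 = 29904.0
Denominator: 6.4 * 15.2 * 850 = 82688.0
CR = 29904.0 / 82688.0 = 0.3616 mpy

0.3616 mpy


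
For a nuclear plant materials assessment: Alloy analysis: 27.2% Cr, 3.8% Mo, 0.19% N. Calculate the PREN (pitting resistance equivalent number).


Apply the PREN formula: PREN = Cr + 3.3*Mo + 16*N
PREN = 27.2 + 3.3*3.8 + 16*0.19
PREN = 27.2 + 12.54 + 3.04 = 42.78

42.78


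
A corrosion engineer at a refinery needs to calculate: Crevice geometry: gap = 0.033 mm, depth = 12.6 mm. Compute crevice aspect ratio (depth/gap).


Aspect ratio = depth / gap
Ratio = 12.6 / 0.033 = 381.8

381.8


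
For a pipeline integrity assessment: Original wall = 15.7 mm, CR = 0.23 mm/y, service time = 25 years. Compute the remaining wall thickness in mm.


Remaining wall = original − CR × time
t = 15.7 − 0.23*25 = 15.7 − 5.75 = 9.95 mm

9.95 mm


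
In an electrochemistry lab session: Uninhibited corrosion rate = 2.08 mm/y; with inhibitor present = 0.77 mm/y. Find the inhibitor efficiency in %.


Apply the inhibitor-efficiency definition: IE = (CR_blank − CR_inh)/CR_blank × 100
IE = (2.08 − 0.77) / 2.08 × 100
IE = 1.31 / 2.08 × 100 = 63.0 %

63.0 %


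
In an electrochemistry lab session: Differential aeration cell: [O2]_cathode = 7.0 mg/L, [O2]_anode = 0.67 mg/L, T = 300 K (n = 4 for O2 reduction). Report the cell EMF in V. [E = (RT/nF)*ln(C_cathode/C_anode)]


Apply the Nernst concentration-cell relation: E = (RT/nF)*ln(C_cathode/C_anode)
RT/nF = 8.314*300/(4*96485) = 0.00646266 V
ln(7.0/0.67) = 2.34639
E = 0.00646266 * 2.34639 = 0.01516 V

0.01516 V


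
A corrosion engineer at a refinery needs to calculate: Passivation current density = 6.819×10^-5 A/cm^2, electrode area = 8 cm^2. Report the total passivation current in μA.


I = i_pass * A, then convert A → μA (×10^6)
I = 6.819×10^-5 * 8 * 10^6 = 545.52 μA

545.52 μA


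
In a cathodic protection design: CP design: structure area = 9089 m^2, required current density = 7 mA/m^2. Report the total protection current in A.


I = area * current density, then convert mA → A (÷1000)
I = 9089 * 7 / 1000 = 63.62 A

63.62 A


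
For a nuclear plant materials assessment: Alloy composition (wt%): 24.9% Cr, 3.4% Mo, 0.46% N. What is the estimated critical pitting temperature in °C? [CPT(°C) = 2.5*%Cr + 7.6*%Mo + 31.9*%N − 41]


Apply the ASTM G48 empirical CPT estimate: CPT(°C) = 2.5*%Cr + 7.6*%Mo + 31.9*%N − 41
2.5*24.9 = 62.25; 7.6*3.4 = 25.84; 31.9*0.46 = 14.674
CPT = 62.25 + 25.84 + 14.674 − 41 = 61.764 °C
Rounded to 0.1 °C: CPT ≈ 61.8 °C

61.8 °C


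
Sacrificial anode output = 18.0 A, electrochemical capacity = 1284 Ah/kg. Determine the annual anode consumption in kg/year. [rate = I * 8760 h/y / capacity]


Annual consumption = current * hours per year / capacity
Rate = 18.0 * 8760 / 1284 = 122.8 kg/year

122.8 kg/year


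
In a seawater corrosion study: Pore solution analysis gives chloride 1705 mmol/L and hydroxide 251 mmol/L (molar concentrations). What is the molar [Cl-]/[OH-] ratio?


Threshold parameter = [Cl-] / [OH-] (molar basis; both in mmol/L, so units cancel)
Ratio = 1705 / 251 = 6.79

6.79


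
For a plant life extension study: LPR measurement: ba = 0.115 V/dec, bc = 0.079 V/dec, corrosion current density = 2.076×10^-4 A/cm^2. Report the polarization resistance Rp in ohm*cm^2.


Apply the Stern-Geary equation: Rp = ba*bc / (2.303*icorr*(ba+bc))
ba*bc = 0.115*0.079 = 0.009085
ba+bc = 0.194; 2.303*icorr*(ba+bc) = 2.303*2.076×10^-4*0.194 = 9.2751943×10^-5
Rp = 0.009085 / 9.2751943×10^-5 = 97.9 ohm*cm^2

97.9 ohm*cm^2


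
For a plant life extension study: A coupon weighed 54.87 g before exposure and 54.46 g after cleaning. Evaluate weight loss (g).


Weight loss = initial − final
WL = 54.87 − 54.46 = 0.41 g

0.41 g


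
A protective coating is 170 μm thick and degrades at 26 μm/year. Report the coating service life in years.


Service life = thickness / degradation rate
Life = 170 / 26 = 6.5 years

6.5 years


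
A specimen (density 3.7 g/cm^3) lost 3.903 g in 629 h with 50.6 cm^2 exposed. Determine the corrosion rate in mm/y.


Apply the mm/y weight-loss relation: CR = 87600 * W / (D * A * T)
Numerator: 87600 * 3.903 = 341902.8
Denominator: 3.7 * 50.6 * 629 = 117761.38
CR = 341902.8 / 117761.38 = 2.90335 mm/y

2.90335 mm/y


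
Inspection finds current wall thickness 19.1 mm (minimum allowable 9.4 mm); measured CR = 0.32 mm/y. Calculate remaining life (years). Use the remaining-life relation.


Apply the remaining-life relation: RL = (t_current − t_min) / CR
RL = (19.1 − 9.4) / 0.32 = 9.7 / 0.32 = 30.3 years

30.3 years


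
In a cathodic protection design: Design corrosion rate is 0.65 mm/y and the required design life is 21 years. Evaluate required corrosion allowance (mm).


Corrosion allowance = CR × design life
CA = 0.65 * 21 = 13.65 mm

13.65 mm


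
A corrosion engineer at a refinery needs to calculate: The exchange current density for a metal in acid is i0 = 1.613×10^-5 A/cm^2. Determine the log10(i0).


i0 = 1.613×10^-5 A/cm^2
log10(i0) = -4.792

-4.792


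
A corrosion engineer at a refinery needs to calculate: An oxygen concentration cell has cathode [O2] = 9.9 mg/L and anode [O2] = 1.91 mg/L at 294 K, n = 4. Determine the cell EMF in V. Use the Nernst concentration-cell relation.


Apply the Nernst concentration-cell relation: E = (RT/nF)*ln(C_cathode/C_anode)
RT/nF = 8.314*294/(4*96485) = 0.00633341 V
ln(9.9/1.91) = 1.64543
E = 0.00633341 * 1.64543 = 0.01042 V

0.01042 V


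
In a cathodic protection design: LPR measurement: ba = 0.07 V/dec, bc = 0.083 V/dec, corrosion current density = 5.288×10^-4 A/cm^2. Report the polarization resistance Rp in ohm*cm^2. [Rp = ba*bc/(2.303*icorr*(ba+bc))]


Apply the Stern-Geary equation: Rp = ba*bc / (2.303*icorr*(ba+bc))
ba*bc = 0.07*0.083 = 0.00581
ba+bc = 0.153; 2.303*icorr*(ba+bc) = 2.303*5.288×10^-4*0.153 = 1.8632744×10^-4
Rp = 0.00581 / 1.8632744×10^-4 = 31.2 ohm*cm^2

31.2 ohm*cm^2


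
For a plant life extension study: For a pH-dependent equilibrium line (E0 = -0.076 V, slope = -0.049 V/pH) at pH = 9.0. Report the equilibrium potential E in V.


Apply the Pourbaix line equation: E = E0 + slope*pH
E = -0.076 + (-0.049)*9.0 = -0.076 + (-0.441) = -0.517 V
Rounded to 4 decimal places: E = -0.5170 V

-0.5170 V


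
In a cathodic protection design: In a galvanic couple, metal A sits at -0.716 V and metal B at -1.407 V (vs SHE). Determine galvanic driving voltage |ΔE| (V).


Driving voltage is the absolute potential difference.
|ΔE| = |-0.716 − (-1.407)| = 0.691 V

0.691 V


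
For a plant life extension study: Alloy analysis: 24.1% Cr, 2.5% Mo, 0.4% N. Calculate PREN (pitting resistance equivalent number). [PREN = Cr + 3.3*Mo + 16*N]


Apply the PREN formula: PREN = Cr + 3.3*Mo + 16*N
PREN = 24.1 + 3.3*2.5 + 16*0.4
PREN = 24.1 + 8.25 + 6.4 = 38.75

38.75


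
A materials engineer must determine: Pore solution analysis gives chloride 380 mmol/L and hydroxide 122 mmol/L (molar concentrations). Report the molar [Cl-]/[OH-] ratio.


Threshold parameter = [Cl-] / [OH-] (molar basis; both in mmol/L, so units cancel)
Ratio = 380 / 122 = 3.11

3.11


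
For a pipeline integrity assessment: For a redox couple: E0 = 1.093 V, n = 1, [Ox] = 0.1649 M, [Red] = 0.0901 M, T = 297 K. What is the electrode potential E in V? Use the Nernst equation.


Apply the Nernst equation: E = E0 + (RT/nF)*ln([Ox]/[Red])
Step 1: RT/nF = 8.314*297/(1*96485) = 0.02559214 V
Step 2: [Ox]/[Red] = 0.1649/0.0901 = 1.830189
Step 3: ln(1.830189) = 0.604419
Step 4: correction = 0.02559214 * 0.604419 = 0.0155 V
E = 1.093 + 0.0155 = 1.1085 V

1.1085 V


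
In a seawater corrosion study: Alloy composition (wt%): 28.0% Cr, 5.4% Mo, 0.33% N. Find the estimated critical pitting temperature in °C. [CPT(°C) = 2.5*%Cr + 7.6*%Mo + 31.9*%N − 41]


Apply the ASTM G48 empirical CPT estimate: CPT(°C) = 2.5*%Cr + 7.6*%Mo + 31.9*%N − 41
2.5*28.0 = 70; 7.6*5.4 = 41.04; 31.9*0.33 = 10.527
CPT = 70 + 41.04 + 10.527 − 41 = 80.567 °C
Rounded to 0.1 °C: CPT ≈ 80.6 °C

80.6 °C


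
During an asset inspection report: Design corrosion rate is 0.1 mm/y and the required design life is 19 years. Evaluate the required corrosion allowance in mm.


Corrosion allowance = CR × design life
CA = 0.1 * 19 = 1.9 mm

1.9 mm


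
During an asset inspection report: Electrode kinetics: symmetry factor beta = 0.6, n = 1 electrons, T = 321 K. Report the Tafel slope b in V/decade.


Apply the Tafel slope relation: b = 2.303*R*T/(beta*n*F)
Numerator: 2.303 * 8.314 * 321 = 6146.23
Denominator: 0.6 * 1 * 96485 = 57891.0
b = 6146.23 / 57891.0 = 0.106 V/decade

0.106 V/decade


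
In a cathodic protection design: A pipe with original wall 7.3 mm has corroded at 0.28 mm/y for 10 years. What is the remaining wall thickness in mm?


Remaining wall = original − CR × time
t = 7.3 − 0.28*10 = 7.3 − 2.8 = 4.5 mm

4.5 mm


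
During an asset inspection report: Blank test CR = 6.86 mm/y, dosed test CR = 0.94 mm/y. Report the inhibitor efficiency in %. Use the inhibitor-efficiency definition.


Apply the inhibitor-efficiency definition: IE = (CR_blank − CR_inh)/CR_blank × 100
IE = (6.86 − 0.94) / 6.86 × 100
IE = 5.92 / 6.86 × 100 = 86.3 %

86.3 %


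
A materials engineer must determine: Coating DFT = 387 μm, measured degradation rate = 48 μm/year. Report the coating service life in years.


Service life = thickness / degradation rate
Life = 387 / 48 = 8.1 years

8.1 years


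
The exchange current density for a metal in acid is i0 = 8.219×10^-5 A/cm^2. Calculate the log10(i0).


i0 = 8.219×10^-5 A/cm^2
log10(i0) = -4.085

-4.085


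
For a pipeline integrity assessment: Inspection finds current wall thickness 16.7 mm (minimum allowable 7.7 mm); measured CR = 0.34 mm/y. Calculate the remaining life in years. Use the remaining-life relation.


Apply the remaining-life relation: RL = (t_current − t_min) / CR
RL = (16.7 − 7.7) / 0.34 = 9.0 / 0.34 = 26.5 years

26.5 years


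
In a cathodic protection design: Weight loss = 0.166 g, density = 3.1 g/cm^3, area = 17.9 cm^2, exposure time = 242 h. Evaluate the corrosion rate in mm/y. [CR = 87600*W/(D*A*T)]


Apply the mm/y weight-loss relation: CR = 87600 * W / (D * A * T)
Numerator: 87600 * 0.166 = 14541.6
Denominator: 3.1 * 17.9 * 242 = 13428.58
CR = 14541.6 / 13428.58 = 1.08288 mm/y

1.08288 mm/y


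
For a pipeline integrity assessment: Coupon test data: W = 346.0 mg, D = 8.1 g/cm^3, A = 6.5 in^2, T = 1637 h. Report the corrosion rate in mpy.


Apply the mpy weight-loss relation: CR = 534 * W / (D * A * T)
Numerator: 534 * 346.0 = 184764.0
Denominator: 8.1 * 6.5 * 1637 = 86188.05
CR = 184764.0 / 86188.05 = 2.14373 mpy

2.14373 mpy


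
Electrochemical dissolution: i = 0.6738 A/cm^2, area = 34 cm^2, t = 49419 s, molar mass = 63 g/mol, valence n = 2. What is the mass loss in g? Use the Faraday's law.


Apply Faraday's law: m = i*A*t*M / (n*F)
Total charge passed Q = i*A*t = 0.6738*34*49419 = 1132149.7548 C
m = Q*M/(n*F) = 1132149.7548*63/(2*96485) = 369.61929 g

369.61929 g


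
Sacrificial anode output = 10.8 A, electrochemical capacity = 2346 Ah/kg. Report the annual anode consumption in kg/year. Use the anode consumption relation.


Annual consumption = current * hours per year / capacity
Rate = 10.8 * 8760 / 2346 = 40.3 kg/year

40.3 kg/year


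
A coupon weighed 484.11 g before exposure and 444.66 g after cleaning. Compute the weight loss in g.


Weight loss = initial − final
WL = 484.11 − 444.66 = 39.45 g

39.45 g


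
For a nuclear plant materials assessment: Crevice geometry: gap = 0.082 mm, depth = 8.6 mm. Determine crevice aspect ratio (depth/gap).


Aspect ratio = depth / gap
Ratio = 8.6 / 0.082 = 104.9

104.9


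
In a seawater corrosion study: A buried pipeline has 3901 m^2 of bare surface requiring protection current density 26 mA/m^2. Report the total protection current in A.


I = area * current density, then convert mA → A (÷1000)
I = 3901 * 26 / 1000 = 101.43 A

101.43 A


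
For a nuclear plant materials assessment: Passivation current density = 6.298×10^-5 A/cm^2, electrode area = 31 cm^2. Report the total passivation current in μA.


I = i_pass * A, then convert A → μA (×10^6)
I = 6.298×10^-5 * 31 * 10^6 = 1952.38 μA

1952.38 μA


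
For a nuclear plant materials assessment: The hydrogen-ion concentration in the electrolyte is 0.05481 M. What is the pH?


pH = −log10[H+]
pH = −log10(0.05481) = 1.26

1.26


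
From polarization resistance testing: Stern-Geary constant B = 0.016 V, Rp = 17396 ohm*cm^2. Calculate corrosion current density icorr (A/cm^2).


Apply the Stern-Geary relation: icorr = B / Rp
icorr = 0.016 / 17396 = 9.198×10^-7 A/cm^2

9.198×10^-7 A/cm^2


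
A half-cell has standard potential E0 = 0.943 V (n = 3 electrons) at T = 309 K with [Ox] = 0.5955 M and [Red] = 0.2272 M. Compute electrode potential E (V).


Apply the Nernst equation: E = E0 + (RT/nF)*ln([Ox]/[Red])
Step 1: RT/nF = 8.314*309/(3*96485) = 0.00887539 V
Step 2: [Ox]/[Red] = 0.5955/0.2272 = 2.621039
Step 3: ln(2.621039) = 0.963571
Step 4: correction = 0.00887539 * 0.963571 = 0.0086 V
E = 0.943 + 0.0086 = 0.9516 V

0.9516 V


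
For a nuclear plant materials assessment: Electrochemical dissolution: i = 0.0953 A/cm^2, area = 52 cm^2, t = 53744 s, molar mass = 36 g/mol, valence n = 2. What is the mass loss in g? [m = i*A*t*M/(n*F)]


Apply Faraday's law: m = i*A*t*M / (n*F)
Total charge passed Q = i*A*t = 0.0953*52*53744 = 266333.7664 C
m = Q*M/(n*F) = 266333.7664*36/(2*96485) = 49.68656 g

49.68656 g


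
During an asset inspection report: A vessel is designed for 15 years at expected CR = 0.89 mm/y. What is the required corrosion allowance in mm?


Corrosion allowance = CR × design life
CA = 0.89 * 15 = 13.35 mm

13.35 mm


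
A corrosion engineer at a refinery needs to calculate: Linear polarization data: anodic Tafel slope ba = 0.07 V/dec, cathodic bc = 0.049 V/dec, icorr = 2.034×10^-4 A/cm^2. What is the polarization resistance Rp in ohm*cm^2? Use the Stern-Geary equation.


Apply the Stern-Geary equation: Rp = ba*bc / (2.303*icorr*(ba+bc))
ba*bc = 0.07*0.049 = 0.00343
ba+bc = 0.119; 2.303*icorr*(ba+bc) = 2.303*2.034×10^-4*0.119 = 5.5743194×10^-5
Rp = 0.00343 / 5.5743194×10^-5 = 61.5 ohm*cm^2

61.5 ohm*cm^2


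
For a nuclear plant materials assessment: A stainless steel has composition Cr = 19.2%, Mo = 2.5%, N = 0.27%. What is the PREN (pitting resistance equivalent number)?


Apply the PREN formula: PREN = Cr + 3.3*Mo + 16*N
PREN = 19.2 + 3.3*2.5 + 16*0.27
PREN = 19.2 + 8.25 + 4.32 = 31.77

31.77


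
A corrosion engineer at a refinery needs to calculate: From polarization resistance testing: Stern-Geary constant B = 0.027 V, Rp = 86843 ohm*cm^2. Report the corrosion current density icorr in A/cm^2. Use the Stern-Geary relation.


Apply the Stern-Geary relation: icorr = B / Rp
icorr = 0.027 / 86843 = 3.109×10^-7 A/cm^2

3.109×10^-7 A/cm^2


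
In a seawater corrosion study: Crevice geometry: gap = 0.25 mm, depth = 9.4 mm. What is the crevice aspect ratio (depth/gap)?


Aspect ratio = depth / gap
Ratio = 9.4 / 0.25 = 37.6

37.6


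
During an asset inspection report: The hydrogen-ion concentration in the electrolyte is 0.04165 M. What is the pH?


pH = −log10[H+]
pH = −log10(0.04165) = 1.38

1.38


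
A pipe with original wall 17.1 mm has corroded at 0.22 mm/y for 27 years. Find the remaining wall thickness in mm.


Remaining wall = original − CR × time
t = 17.1 − 0.22*27 = 17.1 − 5.94 = 11.16 mm

11.16 mm


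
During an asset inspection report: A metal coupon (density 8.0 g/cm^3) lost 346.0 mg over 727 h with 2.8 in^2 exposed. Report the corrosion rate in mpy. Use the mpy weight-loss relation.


Apply the mpy weight-loss relation: CR = 534 * W / (D * A * T)
Numerator: 534 * 346.0 = 184764.0
Denominator: 8.0 * 2.8 * 727 = 16284.8
CR = 184764.0 / 16284.8 = 11.34579 mpy

11.34579 mpy


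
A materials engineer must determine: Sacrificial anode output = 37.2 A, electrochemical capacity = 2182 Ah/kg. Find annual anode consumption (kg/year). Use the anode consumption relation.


Annual consumption = current * hours per year / capacity
Rate = 37.2 * 8760 / 2182 = 149.3 kg/year

149.3 kg/year


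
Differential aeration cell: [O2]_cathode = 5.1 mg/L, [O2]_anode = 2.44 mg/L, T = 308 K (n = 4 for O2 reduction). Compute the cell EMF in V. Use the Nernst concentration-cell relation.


Apply the Nernst concentration-cell relation: E = (RT/nF)*ln(C_cathode/C_anode)
RT/nF = 8.314*308/(4*96485) = 0.006635 V
ln(5.1/2.44) = 0.73724
E = 0.006635 * 0.73724 = 0.00489 V

0.00489 V


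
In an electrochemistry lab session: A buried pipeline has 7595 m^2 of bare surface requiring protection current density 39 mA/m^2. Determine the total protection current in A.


I = area * current density, then convert mA → A (÷1000)
I = 7595 * 39 / 1000 = 296.21 A

296.21 A


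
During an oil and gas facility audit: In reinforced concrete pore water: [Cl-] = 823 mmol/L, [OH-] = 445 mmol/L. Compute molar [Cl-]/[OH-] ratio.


Threshold parameter = [Cl-] / [OH-] (molar basis; both in mmol/L, so units cancel)
Ratio = 823 / 445 = 1.85

1.85


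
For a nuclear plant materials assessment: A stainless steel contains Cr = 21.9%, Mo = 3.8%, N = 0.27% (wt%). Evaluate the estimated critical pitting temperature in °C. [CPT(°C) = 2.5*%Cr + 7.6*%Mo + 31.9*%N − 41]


Apply the ASTM G48 empirical CPT estimate: CPT(°C) = 2.5*%Cr + 7.6*%Mo + 31.9*%N − 41
2.5*21.9 = 54.75; 7.6*3.8 = 28.88; 31.9*0.27 = 8.613
CPT = 54.75 + 28.88 + 8.613 − 41 = 51.243 °C
Rounded to 0.1 °C: CPT ≈ 51.2 °C

51.2 °C


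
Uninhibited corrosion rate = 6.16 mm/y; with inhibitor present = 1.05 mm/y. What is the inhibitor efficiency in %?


Apply the inhibitor-efficiency definition: IE = (CR_blank − CR_inh)/CR_blank × 100
IE = (6.16 − 1.05) / 6.16 × 100
IE = 5.11 / 6.16 × 100 = 83.0 %

83.0 %


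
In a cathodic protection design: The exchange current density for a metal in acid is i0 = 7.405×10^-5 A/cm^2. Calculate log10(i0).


i0 = 7.405×10^-5 A/cm^2
log10(i0) = -4.13

-4.13


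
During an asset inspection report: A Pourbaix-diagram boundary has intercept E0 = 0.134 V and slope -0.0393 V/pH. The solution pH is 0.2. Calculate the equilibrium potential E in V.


Apply the Pourbaix line equation: E = E0 + slope*pH
E = 0.134 + (-0.0393)*0.2 = 0.134 + (-0.00786) = 0.12614 V
Rounded to 4 decimal places: E = 0.1261 V

0.1261 V


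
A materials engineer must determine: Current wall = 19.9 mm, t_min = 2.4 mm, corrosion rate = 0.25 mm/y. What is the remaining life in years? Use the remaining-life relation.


Apply the remaining-life relation: RL = (t_current − t_min) / CR
RL = (19.9 − 2.4) / 0.25 = 17.5 / 0.25 = 70.0 years

70.0 years


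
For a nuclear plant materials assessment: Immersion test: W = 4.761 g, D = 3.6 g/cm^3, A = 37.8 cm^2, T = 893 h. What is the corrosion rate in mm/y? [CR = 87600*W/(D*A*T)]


Apply the mm/y weight-loss relation: CR = 87600 * W / (D * A * T)
Numerator: 87600 * 4.761 = 417063.6
Denominator: 3.6 * 37.8 * 893 = 121519.44
CR = 417063.6 / 121519.44 = 3.43207 mm/y

3.43207 mm/y


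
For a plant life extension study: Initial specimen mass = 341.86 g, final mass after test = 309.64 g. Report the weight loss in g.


Weight loss = initial − final
WL = 341.86 − 309.64 = 32.22 g

32.22 g


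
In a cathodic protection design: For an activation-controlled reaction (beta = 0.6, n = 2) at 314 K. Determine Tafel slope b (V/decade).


Apply the Tafel slope relation: b = 2.303*R*T/(beta*n*F)
Numerator: 2.303 * 8.314 * 314 = 6012.2
Denominator: 0.6 * 2 * 96485 = 115782.0
b = 6012.2 / 115782.0 = 0.052 V/decade

0.052 V/decade


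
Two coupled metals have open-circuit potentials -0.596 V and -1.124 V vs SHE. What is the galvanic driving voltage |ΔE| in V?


Driving voltage is the absolute potential difference.
|ΔE| = |-0.596 − (-1.124)| = 0.528 V

0.528 V


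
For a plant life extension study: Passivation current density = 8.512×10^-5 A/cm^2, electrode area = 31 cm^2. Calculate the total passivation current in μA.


I = i_pass * A, then convert A → μA (×10^6)
I = 8.512×10^-5 * 31 * 10^6 = 2638.72 μA

2638.72 μA


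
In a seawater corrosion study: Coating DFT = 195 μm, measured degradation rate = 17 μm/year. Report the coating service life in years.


Service life = thickness / degradation rate
Life = 195 / 17 = 11.5 years

11.5 years


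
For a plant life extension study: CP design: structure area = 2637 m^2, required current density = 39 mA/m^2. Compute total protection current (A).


I = area * current density, then convert mA → A (÷1000)
I = 2637 * 39 / 1000 = 102.84 A

102.84 A


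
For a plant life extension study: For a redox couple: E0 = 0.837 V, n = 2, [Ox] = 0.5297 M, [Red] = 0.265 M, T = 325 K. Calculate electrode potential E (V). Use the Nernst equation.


Apply the Nernst equation: E = E0 + (RT/nF)*ln([Ox]/[Red])
Step 1: RT/nF = 8.314*325/(2*96485) = 0.01400244 V
Step 2: [Ox]/[Red] = 0.5297/0.265 = 1.998868
Step 3: ln(1.998868) = 0.692581
Step 4: correction = 0.01400244 * 0.692581 = 0.01 V
E = 0.837 + 0.01 = 0.847 V

0.847 V


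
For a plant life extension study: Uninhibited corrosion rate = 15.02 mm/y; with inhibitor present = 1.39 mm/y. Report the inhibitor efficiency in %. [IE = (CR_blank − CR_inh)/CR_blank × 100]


Apply the inhibitor-efficiency definition: IE = (CR_blank − CR_inh)/CR_blank × 100
IE = (15.02 − 1.39) / 15.02 × 100
IE = 13.63 / 15.02 × 100 = 90.7 %

90.7 %


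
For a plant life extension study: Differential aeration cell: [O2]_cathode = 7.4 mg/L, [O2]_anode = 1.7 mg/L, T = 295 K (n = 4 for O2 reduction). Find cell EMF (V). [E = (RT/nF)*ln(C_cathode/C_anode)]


Apply the Nernst concentration-cell relation: E = (RT/nF)*ln(C_cathode/C_anode)
RT/nF = 8.314*295/(4*96485) = 0.00635495 V
ln(7.4/1.7) = 1.47085
E = 0.00635495 * 1.47085 = 0.00935 V

0.00935 V
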